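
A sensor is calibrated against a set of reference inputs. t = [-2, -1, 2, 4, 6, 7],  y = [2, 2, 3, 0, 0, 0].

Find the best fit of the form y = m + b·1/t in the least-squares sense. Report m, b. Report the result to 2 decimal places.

From the data, Σ1 = 6, Σ1/t = -37/84, Σ1/t·1/t = 11365/7056.
Right-hand side: Σy = 7, Σ1/t·y = -3/2.
So XᵀX·[m, b]ᵀ = Xᵀy: [[6, -37/84]; [-37/84, 11365/7056]]·[m, b]ᵀ = [7, -3/2]ᵀ.
Determinant 6·(11365/7056) − (-37/84)² = 66821/7056.
m = (7·(11365/7056) − (-37/84)·(-3/2))/(66821/7056) = 74893/66821; b = (6·(-3/2) − (-37/84)·7)/(66821/7056) = -41748/66821.

m = 1.12, b = -0.62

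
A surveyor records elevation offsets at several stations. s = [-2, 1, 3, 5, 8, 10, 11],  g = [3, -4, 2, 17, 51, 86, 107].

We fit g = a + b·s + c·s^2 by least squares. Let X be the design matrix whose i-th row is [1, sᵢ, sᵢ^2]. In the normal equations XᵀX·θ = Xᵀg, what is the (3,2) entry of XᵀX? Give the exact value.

Row 3 ↔ basis s^2, column 2 ↔ basis s, so (XᵀX)_{3,2} = Σᵢ (s^2)·(s) = (4)·(-2) + (1)·(1) + (9)·(3) + (25)·(5) + (64)·(8) + (100)·(10) + (121)·(11) = 2988.

2988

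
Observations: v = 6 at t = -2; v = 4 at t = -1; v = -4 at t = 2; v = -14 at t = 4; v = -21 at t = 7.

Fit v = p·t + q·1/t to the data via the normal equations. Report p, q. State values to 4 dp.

Setting ∂/∂p … = 0 gives: 74·p + 5·q = -227;  5·p + (1241/784)·q = -31/2.
Determinant 74·(1241/784) − 5² = 36117/392.
p = ((-227)·(1241/784) − 5·(-31/2))/(36117/392) = -73649/24078; q = (74·(-31/2) − 5·(-227))/(36117/392) = -1568/12039.

p = -3.0588, q = -0.1302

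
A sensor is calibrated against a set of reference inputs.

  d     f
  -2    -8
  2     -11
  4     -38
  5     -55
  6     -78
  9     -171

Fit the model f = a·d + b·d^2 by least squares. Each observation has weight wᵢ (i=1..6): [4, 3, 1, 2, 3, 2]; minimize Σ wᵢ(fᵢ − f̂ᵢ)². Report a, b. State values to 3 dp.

AᵀWA·[a, b]ᵀ = AᵀWf reads: 364·a + 2412·b = -5186;  2412·a + 18628·b = -39744.
(Σwᵢ·d·d = 364, Σwᵢ·d·d^2 = 2412, Σwᵢ·d^2·d^2 = 18628, Σwᵢ·d·f = -5186, Σwᵢ·d^2·f = -39744.)
Determinant 364·18628 − 2412² = 962848.
a = ((-5186)·18628 − 2412·(-39744))/962848 = -92785/120356; b = (364·(-39744) − 2412·(-5186))/962848 = -244773/120356.

a = -0.771, b = -2.034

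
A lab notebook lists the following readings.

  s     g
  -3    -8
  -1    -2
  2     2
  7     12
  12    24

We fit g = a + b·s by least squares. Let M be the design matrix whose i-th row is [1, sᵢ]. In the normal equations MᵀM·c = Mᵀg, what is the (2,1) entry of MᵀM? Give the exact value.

17

Row 2 ↔ basis s, column 1 ↔ basis 1, so (MᵀM)_{2,1} = Σᵢ s = (-3)·(1) + (-1)·(1) + (2)·(1) + (7)·(1) + (12)·(1) = 17.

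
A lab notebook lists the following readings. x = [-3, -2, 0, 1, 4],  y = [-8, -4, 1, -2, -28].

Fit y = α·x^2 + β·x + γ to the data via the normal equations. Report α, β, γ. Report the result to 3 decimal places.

Compute the Gram sums: Σx^2·x^2 = 354, Σx^2·x = 30, Σx^2 = 30, Σx·x = 30, Σx = 0, Σ1 = 5.
Moment sums: Σx^2·y = -538, Σx·y = -82, Σy = -41.
So AᵀA·[α, β, γ]ᵀ = Aᵀy: [[354, 30, 30]; [30, 30, 0]; [30, 0, 5]]·[α, β, γ]ᵀ = [-538, -82, -41]ᵀ.
Solving the 3×3 system (Gaussian elimination) gives α = -35/24, β = -51/40, γ = 11/20.

α = -1.458, β = -1.275, γ = 0.550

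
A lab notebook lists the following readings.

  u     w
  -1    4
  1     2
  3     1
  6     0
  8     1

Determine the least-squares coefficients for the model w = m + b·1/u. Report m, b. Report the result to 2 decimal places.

m = 1.75, b = -1.22

The normal equations are: 5·m + (5/8)·b = 8;  (5/8)·m + (1241/576)·b = -37/24.
det = 5·(1241/576) − (5/8)² = 1495/144.
m = (8·(1241/576) − (5/8)·(-37/24))/(1495/144) = 10483/5980; b = (5·(-37/24) − (5/8)·8)/(1495/144) = -366/299.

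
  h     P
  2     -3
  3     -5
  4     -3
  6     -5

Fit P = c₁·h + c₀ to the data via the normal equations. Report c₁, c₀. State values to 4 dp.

The normal equations are: 65·c₁ + 15·c₀ = -63;  15·c₁ + 4·c₀ = -16.
Determinant 65·4 − 15² = 35.
c₁ = ((-63)·4 − 15·(-16))/35 = -12/35; c₀ = (65·(-16) − 15·(-63))/35 = -19/7.

c₁ = -0.3429, c₀ = -2.7143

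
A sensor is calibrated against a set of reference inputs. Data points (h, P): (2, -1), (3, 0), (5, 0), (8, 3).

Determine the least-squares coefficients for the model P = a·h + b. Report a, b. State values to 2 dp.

a = 0.62, b = -2.29

Forming MᵀM = [[102, 18]; [18, 4]] and MᵀP = [22, 2]ᵀ gives MᵀM·[a, b]ᵀ = MᵀP.
Eliminating b: 4·(row 1) − 18·(row 2) gives 84·a = 4·22 − 18·2 = 52, so a = 13/21.
Then b = (2 − 18·(13/21))/4 = -16/7.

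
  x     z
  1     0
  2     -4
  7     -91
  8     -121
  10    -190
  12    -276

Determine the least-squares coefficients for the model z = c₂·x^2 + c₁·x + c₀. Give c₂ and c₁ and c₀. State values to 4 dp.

c₂ = -1.9686, c₁ = 0.4405, c₀ = 2.1692

From the data, Σx^2·x^2 = 37250, Σx^2·x = 3592, Σx^2 = 362, Σx·x = 362, Σx = 40, Σ1 = 6.
For Aᵀz: Σx^2·z = -70963, Σx·z = -6825, Σz = -682.
So AᵀA·[c₂, c₁, c₀]ᵀ = Aᵀz: [[37250, 3592, 362]; [3592, 362, 40]; [362, 40, 6]]·[c₂, c₁, c₀]ᵀ = [-70963, -6825, -682]ᵀ.
Row-reducing yields c₂ = -18119/9204, c₁ = 2027/4602, c₀ = 6655/3068.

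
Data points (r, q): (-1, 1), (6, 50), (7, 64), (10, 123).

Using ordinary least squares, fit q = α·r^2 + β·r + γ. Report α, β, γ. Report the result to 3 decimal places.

α = 1.041, β = 1.711, γ = 1.696

The normal equations are: 13698·α + 1558·β + 186·γ = 17237;  1558·α + 186·β + 22·γ = 1977;  186·α + 22·β + 4·γ = 238.
(Σr^2·r^2 = 13698, Σr^2·r = 1558, Σr^2 = 186, Σr·r = 186, Σr = 22, Σ1 = 4, Σr^2·q = 17237, Σr·q = 1977, Σq = 238.)
Row-reducing yields α = 4367/4196, β = 35891/20980, γ = 17791/10490.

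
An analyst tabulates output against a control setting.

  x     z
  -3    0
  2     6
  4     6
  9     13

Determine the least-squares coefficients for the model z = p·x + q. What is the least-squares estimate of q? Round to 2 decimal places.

The normal system AᵀA·[p, q]ᵀ = Aᵀz is [[110, 12]; [12, 4]]·[p, q]ᵀ = [153, 25]ᵀ.
Determinant 110·4 − 12² = 296.
p = (153·4 − 12·25)/296 = 39/37; q = (110·25 − 12·153)/296 = 457/148.

q = 3.09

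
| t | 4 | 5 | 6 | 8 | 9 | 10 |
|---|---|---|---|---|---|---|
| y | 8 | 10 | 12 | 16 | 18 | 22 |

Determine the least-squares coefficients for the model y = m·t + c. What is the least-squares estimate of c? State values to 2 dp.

From the data, Σt·t = 322, Σt = 42, Σ1 = 6.
Moment sums: Σt·y = 664, Σy = 86.
Normal equations: [[322, 42]; [42, 6]]·[m, c]ᵀ = [664, 86]ᵀ.
Eliminating c: 6·(row 1) − 42·(row 2) gives 168·m = 6·664 − 42·86 = 372, so m = 31/14.
Then c = (86 − 42·(31/14))/6 = -7/6.

c = -1.17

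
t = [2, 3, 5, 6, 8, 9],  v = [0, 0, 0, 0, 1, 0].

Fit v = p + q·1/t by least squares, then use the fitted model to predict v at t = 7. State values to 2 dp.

Sums needed: Σ1 = 6, Σ1/t = 517/360, Σ1/t·1/t = 59209/129600.
For Aᵀv: Σv = 1, Σ1/t·v = 1/8.
AᵀA·[p, q]ᵀ = Aᵀv becomes [[6, 517/360]; [517/360, 59209/129600]]·[p, q]ᵀ = [1, 1/8]ᵀ.
Determinant 6·(59209/129600) − (517/360)² = 17593/25920.
p = (1·(59209/129600) − (517/360)·(1/8))/(17593/25920) = 35944/87965; q = (6·(1/8) − (517/360)·1)/(17593/25920) = -17784/17593.
At t = 7: v̂ = (35944/87965)·(1) + (-17784/17593)·(1/7) = 162688/615755.

v̂ = 0.26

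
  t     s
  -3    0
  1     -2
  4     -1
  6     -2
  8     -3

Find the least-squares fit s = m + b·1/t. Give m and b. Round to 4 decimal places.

XᵀX·[m, b]ᵀ = Xᵀs reads: 5·m + (29/24)·b = -8;  (29/24)·m + (701/576)·b = -71/24.
(Σ1 = 5, Σ1/t = 29/24, Σ1/t·1/t = 701/576, Σs = -8, Σ1/t·s = -71/24.)
Δ = 5·(701/576) − (29/24)² = 37/8.
m = ((-8)·(701/576) − (29/24)·(-71/24))/(37/8) = -1183/888; b = (5·(-71/24) − (29/24)·(-8))/(37/8) = -41/37.

m = -1.3322, b = -1.1081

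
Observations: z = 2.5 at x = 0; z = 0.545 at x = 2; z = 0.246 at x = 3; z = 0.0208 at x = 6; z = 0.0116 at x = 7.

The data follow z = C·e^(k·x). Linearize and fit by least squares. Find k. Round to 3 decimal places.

k = -0.781

Let Y = ln z. Fitting Y = k·x + ln C by least squares:
Σx = 18.0000, Σ(x)² = 98.0000, Σln z = -9.4227, Σx·ln z = -59.8553.
Equations: 98.0000·k + 18.0000·ln C = -59.8553;  18.0000·k + 5·ln C = -9.4227.
Slope k = (n·Σx·ln z − Σx·Σln z)/(n·Σ(x)² − (Σx)²) = (5·-59.8553 − 18.0000·-9.4227)/166.0000 = -0.78114; ln C = (Σln z − k·Σx)/n = 0.92756.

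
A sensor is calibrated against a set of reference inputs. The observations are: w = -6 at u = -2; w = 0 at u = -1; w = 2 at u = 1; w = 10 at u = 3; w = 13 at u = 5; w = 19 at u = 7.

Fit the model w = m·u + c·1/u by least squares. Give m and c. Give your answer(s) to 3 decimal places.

XᵀX·[m, c]ᵀ = Xᵀw reads: 89·m + 6·c = 242;  6·m + (106789/44100)·c = 1433/105.
(Σu·u = 89, Σu·1/u = 6, Σ1/u·1/u = 106789/44100, Σu·w = 242, Σ1/u·w = 1433/105.)
Δ = 89·(106789/44100) − 6² = 7916621/44100.
m = (242·(106789/44100) − 6·(1433/105))/(7916621/44100) = 22231778/7916621; c = (89·(1433/105) − 6·242)/(7916621/44100) = -10467660/7916621.

m = 2.808, c = -1.322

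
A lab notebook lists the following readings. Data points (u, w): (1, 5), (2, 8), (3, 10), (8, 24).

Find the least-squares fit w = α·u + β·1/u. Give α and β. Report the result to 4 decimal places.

α = 2.9897, β = 2.4512

The normal system MᵀM·[α, β]ᵀ = Mᵀw is [[78, 4]; [4, 793/576]]·[α, β]ᵀ = [243, 46/3]ᵀ.
det = 78·(793/576) − 4² = 8773/96.
α = (243·(793/576) − 4·(46/3))/(8773/96) = 52457/17546; β = (78·(46/3) − 4·243)/(8773/96) = 21504/8773.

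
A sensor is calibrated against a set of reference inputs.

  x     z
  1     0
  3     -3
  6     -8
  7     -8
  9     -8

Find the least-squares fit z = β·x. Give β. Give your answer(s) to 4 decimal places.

β = -1.0511

The normal equations are: 176·β = -185.
(Σx·x = 176, Σx·z = -185.)
β = (-185)/176 = -1.05114.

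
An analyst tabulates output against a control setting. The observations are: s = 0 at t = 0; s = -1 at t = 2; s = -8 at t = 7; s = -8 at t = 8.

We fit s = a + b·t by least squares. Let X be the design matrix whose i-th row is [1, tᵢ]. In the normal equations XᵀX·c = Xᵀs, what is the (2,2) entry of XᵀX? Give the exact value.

117

Row 2 ↔ basis t, column 2 ↔ basis t, so (XᵀX)_{2,2} = Σᵢ (t)·(t) = (0)·(0) + (2)·(2) + (7)·(7) + (8)·(8) = 117.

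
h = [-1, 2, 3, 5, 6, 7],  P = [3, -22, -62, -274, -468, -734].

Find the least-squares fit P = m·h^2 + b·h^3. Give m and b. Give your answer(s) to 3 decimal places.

m = -0.964, b = -2.003

Sums needed: Σh^2·h^2 = 4420, Σh^2·h^3 = 27982, Σh^3·h^3 = 180724.
Moment sums: Σh^2·P = -60307, Σh^3·P = -388953.
Eliminating b: 180724·(row 1) − 27982·(row 2) gives 15807756·m = 180724·(-60307) − 27982·(-388953) = -15239422, so m = -7619711/7903878.
Then b = ((-388953) − 27982·(-7619711/7903878))/180724 = -931229/464934.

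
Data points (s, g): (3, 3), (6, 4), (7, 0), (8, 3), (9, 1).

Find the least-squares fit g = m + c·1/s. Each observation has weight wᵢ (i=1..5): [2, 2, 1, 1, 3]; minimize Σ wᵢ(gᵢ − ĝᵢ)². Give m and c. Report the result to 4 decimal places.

Entries of AᵀWA: Σwᵢ·1 = 9, Σwᵢ·1/s = 269/168, Σwᵢ·1/s·1/s = 29707/84672.
Moment sums: Σwᵢ·g = 20, Σwᵢ·1/s·g = 97/24.
Normal equations: [[9, 269/168]; [269/168, 29707/84672]]·[m, c]ᵀ = [20, 97/24]ᵀ.
det = 9·(29707/84672) − (269/168)² = 2095/3528.
m = (20·(29707/84672) − (269/168)·(97/24))/(2095/3528) = 46187/50280; c = (9·(97/24) − (269/168)·20)/(2095/3528) = 15351/2095.

m = 0.9186, c = 7.3274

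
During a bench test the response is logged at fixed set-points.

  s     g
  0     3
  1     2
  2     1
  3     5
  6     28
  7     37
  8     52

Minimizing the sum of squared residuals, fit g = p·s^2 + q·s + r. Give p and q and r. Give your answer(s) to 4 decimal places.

p = 1.0857, q = -2.5650, r = 2.8990

With design matrix M, MᵀM = [[7891, 1107, 163]; [1107, 163, 27]; [163, 27, 7]] and Mᵀg = [6200, 862, 128]ᵀ.
Inverting the 3×3 Gram matrix, [p, q, r]ᵀ = [3891/3584, -9193/3584, 5195/1792]ᵀ.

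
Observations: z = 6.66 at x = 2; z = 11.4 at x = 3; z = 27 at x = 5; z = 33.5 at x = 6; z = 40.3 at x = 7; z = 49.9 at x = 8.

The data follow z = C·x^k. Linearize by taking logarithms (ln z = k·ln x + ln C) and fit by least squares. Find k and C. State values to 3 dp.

k = 1.470, C = 2.377

Linearized form: ln z = k·ln x + ln C. From the 6 transformed points,
Σln x = 9.2183, Σ(ln x)² = 15.5987, Σln z = 18.7435, Σln x·ln z = 30.9076.
Equations: 15.5987·k + 9.2183·ln C = 30.9076;  9.2183·k + 6·ln C = 18.7435.
Slope k = (n·Σln x·ln z − Σln x·Σln z)/(n·Σ(ln x)² − (Σln x)²) = (6·30.9076 − 9.2183·18.7435)/8.6152 = 1.46977; ln C = (Σln z − k·Σln x)/n = 0.86578, so C = exp(0.86578) = 2.37687.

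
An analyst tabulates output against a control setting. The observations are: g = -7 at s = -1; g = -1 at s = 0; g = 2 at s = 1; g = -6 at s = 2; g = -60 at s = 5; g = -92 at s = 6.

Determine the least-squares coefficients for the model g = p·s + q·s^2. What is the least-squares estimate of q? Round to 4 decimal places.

Sums needed: Σs·s = 67, Σs·s^2 = 349, Σs^2·s^2 = 1939.
And Σs·g = -855, Σs^2·g = -4841.
Eliminating q: 1939·(row 1) − 349·(row 2) gives 8112·p = 1939·(-855) − 349·(-4841) = 31664, so p = 1979/507.
Then q = ((-4841) − 349·(1979/507))/1939 = -1622/507.

q = -3.1992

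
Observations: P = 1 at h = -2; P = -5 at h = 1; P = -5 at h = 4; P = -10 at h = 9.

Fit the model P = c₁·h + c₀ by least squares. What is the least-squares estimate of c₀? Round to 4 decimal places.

c₀ = -2.0227

The normal system XᵀX·[c₁, c₀]ᵀ = XᵀP is [[102, 12]; [12, 4]]·[c₁, c₀]ᵀ = [-117, -19]ᵀ.
Δ = 102·4 − 12² = 264.
c₁ = ((-117)·4 − 12·(-19))/264 = -10/11; c₀ = (102·(-19) − 12·(-117))/264 = -89/44.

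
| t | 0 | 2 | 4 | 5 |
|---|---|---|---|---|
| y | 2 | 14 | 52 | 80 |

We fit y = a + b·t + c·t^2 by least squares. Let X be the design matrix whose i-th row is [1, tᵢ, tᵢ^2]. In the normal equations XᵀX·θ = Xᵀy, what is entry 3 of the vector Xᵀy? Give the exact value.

Entry 3 ↔ basis t^2, so (Xᵀy)_{3} = Σᵢ (t^2)·yᵢ = (0)·(2) + (4)·(14) + (16)·(52) + (25)·(80) = 2888.

2888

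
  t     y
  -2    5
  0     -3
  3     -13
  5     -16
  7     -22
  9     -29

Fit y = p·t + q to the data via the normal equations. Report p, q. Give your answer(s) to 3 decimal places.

Setting ∂/∂p … = 0 gives: 168·p + 22·q = -544;  22·p + 6·q = -78.
det = 168·6 − 22² = 524.
p = ((-544)·6 − 22·(-78))/524 = -387/131; q = (168·(-78) − 22·(-544))/524 = -284/131.

p = -2.954, q = -2.168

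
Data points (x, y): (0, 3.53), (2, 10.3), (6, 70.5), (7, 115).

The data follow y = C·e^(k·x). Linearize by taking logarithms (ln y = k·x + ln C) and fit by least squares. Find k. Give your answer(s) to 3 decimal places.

k = 0.494

Let Y = ln y. Fitting Y = k·x + ln C by least squares:
Sums: Σx = 15.0000, Σ(x)² = 89.0000, Σln y = 12.5940, Σx·ln y = 63.4125.
Normal system: [[89.0000, 15.0000]; [15.0000, 4]]·[k, ln C]ᵀ = [63.4125, 12.5940]ᵀ.
Δ = 89.0000·4 − (15.0000)² = 131.0000; k = (63.4125·4 − 15.0000·12.5940)/131.0000 = 0.49420, ln C = (89.0000·12.5940 − 15.0000·63.4125)/131.0000 = 1.29525.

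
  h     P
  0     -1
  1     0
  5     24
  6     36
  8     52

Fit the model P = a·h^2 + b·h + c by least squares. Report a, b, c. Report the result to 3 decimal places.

From the data, Σh^2·h^2 = 6018, Σh^2·h = 854, Σh^2 = 126, Σh·h = 126, Σh = 20, Σ1 = 5.
For MᵀP: Σh^2·P = 5224, Σh·P = 752, ΣP = 111.
Normal equations: [[6018, 854, 126]; [854, 126, 20]; [126, 20, 5]]·[a, b, c]ᵀ = [5224, 752, 111]ᵀ.
Solving the 3×3 system (Gaussian elimination) gives a = 4791/10336, b = 32753/10336, c = -11143/5168.

a = 0.464, b = 3.169, c = -2.156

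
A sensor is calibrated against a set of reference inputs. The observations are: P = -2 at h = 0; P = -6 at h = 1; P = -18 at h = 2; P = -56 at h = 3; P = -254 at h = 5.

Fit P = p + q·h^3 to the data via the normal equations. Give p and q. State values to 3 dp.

Normal-equation sums: Σ1 = 5, Σh^3 = 161, Σh^3·h^3 = 16419.
For AᵀP: ΣP = -336, Σh^3·P = -33412.
AᵀA·[p, q]ᵀ = AᵀP becomes [[5, 161]; [161, 16419]]·[p, q]ᵀ = [-336, -33412]ᵀ.
Eliminating q: 16419·(row 1) − 161·(row 2) gives 56174·p = 16419·(-336) − 161·(-33412) = -137452, so p = -68726/28087.
Then q = ((-33412) − 161·(-68726/28087))/16419 = -56482/28087.

p = -2.447, q = -2.011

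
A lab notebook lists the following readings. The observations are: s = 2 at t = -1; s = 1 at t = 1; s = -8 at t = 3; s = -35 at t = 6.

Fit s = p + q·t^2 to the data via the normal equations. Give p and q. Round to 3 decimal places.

Setting ∂/∂p … = 0 gives: 4·p + 47·q = -40;  47·p + 1379·q = -1329.
(Σ1 = 4, Σt^2 = 47, Σt^2·t^2 = 1379, Σs = -40, Σt^2·s = -1329.)
Δ = 4·1379 − 47² = 3307.
p = ((-40)·1379 − 47·(-1329))/3307 = 7303/3307; q = (4·(-1329) − 47·(-40))/3307 = -3436/3307.

p = 2.208, q = -1.039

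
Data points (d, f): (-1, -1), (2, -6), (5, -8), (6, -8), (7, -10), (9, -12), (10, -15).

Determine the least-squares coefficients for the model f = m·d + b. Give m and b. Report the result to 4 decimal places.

Sums needed: Σd·d = 296, Σd = 38, Σ1 = 7.
For Mᵀf: Σd·f = -427, Σf = -60.
Δ = 296·7 − 38² = 628.
m = ((-427)·7 − 38·(-60))/628 = -709/628; b = (296·(-60) − 38·(-427))/628 = -767/314.

m = -1.1290, b = -2.4427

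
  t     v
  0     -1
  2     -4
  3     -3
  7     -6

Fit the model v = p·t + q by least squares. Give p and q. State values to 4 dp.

Sums needed: Σt·t = 62, Σt = 12, Σ1 = 4.
For Aᵀv: Σt·v = -59, Σv = -14.
AᵀA·[p, q]ᵀ = Aᵀv becomes [[62, 12]; [12, 4]]·[p, q]ᵀ = [-59, -14]ᵀ.
Eliminating q: 4·(row 1) − 12·(row 2) gives 104·p = 4·(-59) − 12·(-14) = -68, so p = -17/26.
Then q = ((-14) − 12·(-17/26))/4 = -20/13.

p = -0.6538, q = -1.5385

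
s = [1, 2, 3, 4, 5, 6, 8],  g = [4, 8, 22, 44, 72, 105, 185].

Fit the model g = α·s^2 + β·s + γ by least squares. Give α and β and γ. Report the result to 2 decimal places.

Compute the Gram sums: Σs^2·s^2 = 6371, Σs^2·s = 953, Σs^2 = 155, Σs·s = 155, Σs = 29, Σ1 = 7.
Moment sums: Σs^2·g = 18358, Σs·g = 2732, Σg = 440.
MᵀM·[α, β, γ]ᵀ = Mᵀg becomes [[6371, 953, 155]; [953, 155, 29]; [155, 29, 7]]·[α, β, γ]ᵀ = [18358, 2732, 440]ᵀ.
Row-reducing yields α = 15475/5082, β = -2729/2541, γ = -29/242.

α = 3.05, β = -1.07, γ = -0.12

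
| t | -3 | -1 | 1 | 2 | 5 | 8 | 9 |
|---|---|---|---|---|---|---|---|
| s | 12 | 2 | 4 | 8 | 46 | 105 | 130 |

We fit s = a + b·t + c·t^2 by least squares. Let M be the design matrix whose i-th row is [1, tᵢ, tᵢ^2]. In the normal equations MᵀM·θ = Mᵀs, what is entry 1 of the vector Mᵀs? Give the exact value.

Entry 1 ↔ basis 1, so (Mᵀs)_{1} = Σᵢ sᵢ = (1)·(12) + (1)·(2) + (1)·(4) + (1)·(8) + (1)·(46) + (1)·(105) + (1)·(130) = 307.

307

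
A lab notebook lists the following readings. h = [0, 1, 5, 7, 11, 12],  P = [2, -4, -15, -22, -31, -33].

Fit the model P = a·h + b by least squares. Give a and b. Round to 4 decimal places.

The normal system XᵀX·[a, b]ᵀ = XᵀP is [[340, 36]; [36, 6]]·[a, b]ᵀ = [-970, -103]ᵀ.
Eliminating b: 6·(row 1) − 36·(row 2) gives 744·a = 6·(-970) − 36·(-103) = -2112, so a = -88/31.
Then b = ((-103) − 36·(-88/31))/6 = -25/186.

a = -2.8387, b = -0.1344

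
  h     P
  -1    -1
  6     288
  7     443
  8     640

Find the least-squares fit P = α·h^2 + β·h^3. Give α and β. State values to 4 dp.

Compute the Gram sums: Σh^2·h^2 = 7794, Σh^2·h^3 = 57350, Σh^3·h^3 = 426450.
Moment sums: Σh^2·P = 73034, Σh^3·P = 541838.
Δ = 7794·426450 − 57350² = 34728800.
α = (73034·426450 − 57350·541838)/34728800 = 88675/43411; β = (7794·541838 − 57350·73034)/34728800 = 1080796/1085275.

α = 2.0427, β = 0.9959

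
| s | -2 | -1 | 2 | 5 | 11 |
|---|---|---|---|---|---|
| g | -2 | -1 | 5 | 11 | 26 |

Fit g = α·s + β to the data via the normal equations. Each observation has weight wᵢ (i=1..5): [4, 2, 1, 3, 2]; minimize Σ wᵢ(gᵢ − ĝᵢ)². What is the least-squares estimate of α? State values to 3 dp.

α = 2.126

Normal-equation sums: Σwᵢ·s·s = 339, Σwᵢ·s = 29, Σwᵢ·1 = 12.
For XᵀWg: Σwᵢ·s·g = 765, Σwᵢ·g = 80.
So XᵀWX·[α, β]ᵀ = XᵀWg: [[339, 29]; [29, 12]]·[α, β]ᵀ = [765, 80]ᵀ.
Determinant 339·12 − 29² = 3227.
α = (765·12 − 29·80)/3227 = 980/461; β = (339·80 − 29·765)/3227 = 705/461.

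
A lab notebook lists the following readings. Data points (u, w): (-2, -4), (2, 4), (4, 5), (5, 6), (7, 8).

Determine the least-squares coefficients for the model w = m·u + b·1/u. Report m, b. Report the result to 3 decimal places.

Setting ∂/∂m … = 0 gives: 98·m + 5·b = 122;  5·m + (12209/19600)·b = 1063/140.
(Σu·u = 98, Σu·1/u = 5, Σ1/u·1/u = 12209/19600, Σu·w = 122, Σ1/u·w = 1063/140.)
Eliminating b: (12209/19600)·(row 1) − 5·(row 2) gives (7209/200)·m = (12209/19600)·122 − 5·(1063/140) = 372699/9800, so m = 41411/39249.
Then b = ((1063/140) − 5·(41411/39249))/(12209/19600) = 2980/801.

m = 1.055, b = 3.720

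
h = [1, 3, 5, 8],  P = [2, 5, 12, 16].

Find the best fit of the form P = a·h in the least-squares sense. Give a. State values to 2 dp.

Sums needed: Σh·h = 99.
Right-hand side: Σh·P = 205.
So AᵀA·[a]ᵀ = AᵀP: [[99]]·[a]ᵀ = [205]ᵀ.
Hence a = 205 / 99 ≈ 2.07071.

a = 2.07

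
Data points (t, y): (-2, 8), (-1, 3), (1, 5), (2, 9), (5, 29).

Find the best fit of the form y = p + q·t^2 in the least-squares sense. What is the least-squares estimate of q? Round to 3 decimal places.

With design matrix A, AᵀA = [[5, 35]; [35, 659]] and Aᵀy = [54, 801]ᵀ.
Eliminating q: 659·(row 1) − 35·(row 2) gives 2070·p = 659·54 − 35·801 = 7551, so p = 839/230.
Then q = (801 − 35·(839/230))/659 = 47/46.

q = 1.022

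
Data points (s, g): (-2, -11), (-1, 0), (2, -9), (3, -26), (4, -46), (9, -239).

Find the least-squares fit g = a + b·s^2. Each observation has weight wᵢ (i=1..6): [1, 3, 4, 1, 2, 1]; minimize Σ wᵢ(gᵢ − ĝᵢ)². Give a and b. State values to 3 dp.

From the data, Σwᵢ·1 = 12, Σwᵢ·s^2 = 145, Σwᵢ·s^2·s^2 = 7237.
Right-hand side: Σwᵢ·g = -404, Σwᵢ·s^2·g = -21253.
Eliminating b: 7237·(row 1) − 145·(row 2) gives 65819·a = 7237·(-404) − 145·(-21253) = 157937, so a = 12149/5063.
Then b = ((-21253) − 145·(12149/5063))/7237 = -15112/5063.

a = 2.400, b = -2.985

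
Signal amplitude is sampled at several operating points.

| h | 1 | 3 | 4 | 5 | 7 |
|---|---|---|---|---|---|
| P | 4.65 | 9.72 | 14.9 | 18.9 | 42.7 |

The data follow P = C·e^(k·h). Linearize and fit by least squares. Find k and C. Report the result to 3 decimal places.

k = 0.366, C = 3.247

Linearized form: ln P = k·h + ln C. From the 5 transformed points,
Over the data: Σh = 20.0000, Σ(h)² = 100.0000, Σln P = 13.2058, Σh·ln P = 60.1401.
Normal system: [[100.0000, 20.0000]; [20.0000, 5]]·[k, ln C]ᵀ = [60.1401, 13.2058]ᵀ.
Slope k = (n·Σh·ln P − Σh·Σln P)/(n·Σ(h)² − (Σh)²) = (5·60.1401 − 20.0000·13.2058)/100.0000 = 0.36585; ln C = (Σln P − k·Σh)/n = 1.17776, so C = exp(1.17776) = 3.24709.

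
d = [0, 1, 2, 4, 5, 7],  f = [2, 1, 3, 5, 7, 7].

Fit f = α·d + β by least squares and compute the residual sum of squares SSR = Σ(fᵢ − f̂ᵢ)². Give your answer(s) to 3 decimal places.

SSR = 3.742

The normal system MᵀM·[α, β]ᵀ = Mᵀf is [[95, 19]; [19, 6]]·[α, β]ᵀ = [111, 25]ᵀ.
Δ = 95·6 − 19² = 209.
α = (111·6 − 19·25)/209 = 191/209; β = (95·25 − 19·111)/209 = 14/11.
Residuals: 8/11, -248/209, -21/209, 15/209, 22/19, -140/209; SSR = 782/209.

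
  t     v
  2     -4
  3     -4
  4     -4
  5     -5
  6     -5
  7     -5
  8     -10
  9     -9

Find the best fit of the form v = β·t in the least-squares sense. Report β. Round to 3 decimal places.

β = -1.011

The normal system MᵀM·[β]ᵀ = Mᵀv is [[284]]·[β]ᵀ = [-287]ᵀ.
β = (-287)/284 = -1.01056.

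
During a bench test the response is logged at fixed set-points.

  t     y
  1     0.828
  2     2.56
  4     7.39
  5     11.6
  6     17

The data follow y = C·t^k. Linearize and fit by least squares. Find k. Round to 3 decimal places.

k = 1.657

Taking logs, ln y = k·ln t + ln C, so regress ln y on ln t.
XᵀX = [[8.2030, 5.4806]; [5.4806, 5]], rhs = [12.4455, 8.0356]ᵀ  (here Σln t = 5.4806, Σ(ln t)² = 8.2030, Σln y = 8.0356, Σln t·ln y = 12.4455).
Δ = 8.2030·5 − (5.4806)² = 10.9774; k = (12.4455·5 − 5.4806·8.0356)/10.9774 = 1.65679, ln C = (8.2030·8.0356 − 5.4806·12.4455)/10.9774 = -0.20893.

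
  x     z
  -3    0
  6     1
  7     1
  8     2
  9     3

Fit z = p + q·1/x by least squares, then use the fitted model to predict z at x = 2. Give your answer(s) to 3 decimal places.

With design matrix A, AᵀA = [[5, 107/504]; [107/504, 47569/254016]] and Aᵀz = [7, 25/28]ᵀ.
Δ = 5·(47569/254016) − (107/504)² = 56599/63504.
p = (7·(47569/254016) − (107/504)·(25/28))/(56599/63504) = 284833/226396; q = (5·(25/28) − (107/504)·7)/(56599/63504) = 189126/56599.
At x = 2: ẑ = (284833/226396)·(1) + (189126/56599)·(1/2) = 663085/226396.

ẑ = 2.929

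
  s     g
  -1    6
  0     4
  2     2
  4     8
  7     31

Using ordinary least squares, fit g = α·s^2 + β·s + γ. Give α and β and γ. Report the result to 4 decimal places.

α = 0.9017, β = -2.3596, γ = 3.2394

Entries of AᵀA: Σs^2·s^2 = 2674, Σs^2·s = 414, Σs^2 = 70, Σs·s = 70, Σs = 12, Σ1 = 5.
For Aᵀg: Σs^2·g = 1661, Σs·g = 247, Σg = 51.
So AᵀA·[α, β, γ]ᵀ = Aᵀg: [[2674, 414, 70]; [414, 70, 12]; [70, 12, 5]]·[α, β, γ]ᵀ = [1661, 247, 51]ᵀ.
Solving the 3×3 system (Gaussian elimination) gives α = 2614/2899, β = -13681/5798, γ = 9391/2899.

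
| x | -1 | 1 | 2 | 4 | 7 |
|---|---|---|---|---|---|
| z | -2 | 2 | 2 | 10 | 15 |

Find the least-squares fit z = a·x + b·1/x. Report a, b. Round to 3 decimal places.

Sums needed: Σx·x = 71, Σx·1/x = 5, Σ1/x·1/x = 1829/784.
Right-hand side: Σx·z = 153, Σ1/x·z = 135/14.
Normal equations: [[71, 5]; [5, 1829/784]]·[a, b]ᵀ = [153, 135/14]ᵀ.
Δ = 71·(1829/784) − 5² = 110259/784.
a = (153·(1829/784) − 5·(135/14))/(110259/784) = 26893/12251; b = (71·(135/14) − 5·153)/(110259/784) = -7000/12251.

a = 2.195, b = -0.571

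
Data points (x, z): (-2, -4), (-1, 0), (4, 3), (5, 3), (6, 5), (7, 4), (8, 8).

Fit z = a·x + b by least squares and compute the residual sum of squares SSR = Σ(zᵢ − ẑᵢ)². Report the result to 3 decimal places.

With design matrix M, MᵀM = [[195, 27]; [27, 7]] and Mᵀz = [157, 19]ᵀ.
Eliminating b: 7·(row 1) − 27·(row 2) gives 636·a = 7·157 − 27·19 = 586, so a = 293/318.
Then b = (19 − 27·(293/318))/7 = -89/106.
Residuals: -419/318, 280/159, 49/318, -122/159, 33/106, -256/159, 467/318; SSR = 1637/159.

SSR = 10.296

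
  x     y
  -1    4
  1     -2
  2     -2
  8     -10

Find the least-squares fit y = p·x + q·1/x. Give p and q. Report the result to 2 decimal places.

With design matrix A, AᵀA = [[70, 4]; [4, 145/64]] and Aᵀy = [-90, -33/4]ᵀ.
Δ = 70·(145/64) − 4² = 4563/32.
p = ((-90)·(145/64) − 4·(-33/4))/(4563/32) = -1823/1521; q = (70·(-33/4) − 4·(-90))/(4563/32) = -2320/1521.

p = -1.20, q = -1.53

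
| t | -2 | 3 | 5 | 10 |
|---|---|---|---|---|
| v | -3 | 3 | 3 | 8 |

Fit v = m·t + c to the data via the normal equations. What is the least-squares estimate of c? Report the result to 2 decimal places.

c = -0.82

Sums needed: Σt·t = 138, Σt = 16, Σ1 = 4.
For Aᵀv: Σt·v = 110, Σv = 11.
Normal equations: [[138, 16]; [16, 4]]·[m, c]ᵀ = [110, 11]ᵀ.
Δ = 138·4 − 16² = 296.
m = (110·4 − 16·11)/296 = 33/37; c = (138·11 − 16·110)/296 = -121/148.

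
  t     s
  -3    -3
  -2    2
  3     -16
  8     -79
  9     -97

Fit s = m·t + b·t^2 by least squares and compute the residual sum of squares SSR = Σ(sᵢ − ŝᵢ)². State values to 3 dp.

MᵀM·[m, b]ᵀ = Mᵀs reads: 167·m + 1233·b = -1548;  1233·m + 10835·b = -13076.
(Σt·t = 167, Σt·t^2 = 1233, Σt^2·t^2 = 10835, Σt·s = -1548, Σt^2·s = -13076.)
det = 167·10835 − 1233² = 289156.
m = ((-1548)·10835 − 1233·(-13076))/289156 = -162468/72289; b = (167·(-13076) − 1233·(-1548))/289156 = -68752/72289.
Residuals: -85503/72289, 94650/72289, -50452/72289, -10959/72289, 19091/72289; SSR = 266975/72289.

SSR = 3.693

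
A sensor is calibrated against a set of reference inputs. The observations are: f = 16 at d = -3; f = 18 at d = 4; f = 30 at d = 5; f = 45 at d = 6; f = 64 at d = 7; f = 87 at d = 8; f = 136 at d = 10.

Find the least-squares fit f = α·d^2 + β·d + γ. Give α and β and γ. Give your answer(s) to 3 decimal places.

XᵀX·[α, β, γ]ᵀ = Xᵀf reads: 18755·α + 2233·β + 299·γ = 25106;  2233·α + 299·β + 37·γ = 2948;  299·α + 37·β + 7·γ = 396.
(Σd^2·d^2 = 18755, Σd^2·d = 2233, Σd^2 = 299, Σd·d = 299, Σd = 37, Σ1 = 7, Σd^2·f = 25106, Σd·f = 2948, Σf = 396.)
Solving the 3×3 system (Gaussian elimination) gives α = 253175/168882, β = -100769/84441, γ = -65007/56294.

α = 1.499, β = -1.193, γ = -1.155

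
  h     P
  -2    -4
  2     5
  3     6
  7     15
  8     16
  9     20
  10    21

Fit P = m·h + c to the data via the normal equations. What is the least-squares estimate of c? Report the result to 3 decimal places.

Sums needed: Σh·h = 311, Σh = 37, Σ1 = 7.
For AᵀP: Σh·P = 659, ΣP = 79.
Normal equations: [[311, 37]; [37, 7]]·[m, c]ᵀ = [659, 79]ᵀ.
det = 311·7 − 37² = 808.
m = (659·7 − 37·79)/808 = 845/404; c = (311·79 − 37·659)/808 = 93/404.

c = 0.230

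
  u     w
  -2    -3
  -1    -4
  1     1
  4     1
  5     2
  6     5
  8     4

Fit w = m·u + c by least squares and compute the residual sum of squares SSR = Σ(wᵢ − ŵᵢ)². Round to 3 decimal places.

SSR = 10.179

Entries of MᵀM: Σu·u = 147, Σu = 21, Σ1 = 7.
Moment sums: Σu·w = 87, Σw = 6.
det = 147·7 − 21² = 588.
m = (87·7 − 21·6)/588 = 23/28; c = (147·6 − 21·87)/588 = -45/28.
Residuals: 1/4, -11/7, 25/14, -19/28, -1/2, 47/28, -27/28; SSR = 285/28.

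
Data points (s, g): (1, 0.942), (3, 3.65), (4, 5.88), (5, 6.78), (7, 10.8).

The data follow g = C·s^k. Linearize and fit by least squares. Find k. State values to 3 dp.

k = 1.254

Taking logs, ln g = k·ln s + ln C, so regress ln g on ln s.
AᵀA = [[9.5056, 6.0403]; [6.0403, 5]], rhs = [11.5891, 7.3001]ᵀ  (here Σln s = 6.0403, Σ(ln s)² = 9.5056, Σln g = 7.3001, Σln s·ln g = 11.5891).
Solving (det = 11.0434): k = 1.25426, ln C = -0.05520.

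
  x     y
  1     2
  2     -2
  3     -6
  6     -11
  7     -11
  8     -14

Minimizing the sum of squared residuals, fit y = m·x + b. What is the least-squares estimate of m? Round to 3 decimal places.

Normal-equation sums: Σx·x = 163, Σx = 27, Σ1 = 6.
And Σx·y = -275, Σy = -42.
So AᵀA·[m, b]ᵀ = Aᵀy: [[163, 27]; [27, 6]]·[m, b]ᵀ = [-275, -42]ᵀ.
Eliminating b: 6·(row 1) − 27·(row 2) gives 249·m = 6·(-275) − 27·(-42) = -516, so m = -172/83.
Then b = ((-42) − 27·(-172/83))/6 = 193/83.

m = -2.072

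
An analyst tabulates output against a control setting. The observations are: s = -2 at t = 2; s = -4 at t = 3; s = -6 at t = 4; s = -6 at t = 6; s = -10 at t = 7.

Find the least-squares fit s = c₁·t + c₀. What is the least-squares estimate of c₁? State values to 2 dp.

c₁ = -1.33

Compute the Gram sums: Σt·t = 114, Σt = 22, Σ1 = 5.
Moment sums: Σt·s = -146, Σs = -28.
So XᵀX·[c₁, c₀]ᵀ = Xᵀs: [[114, 22]; [22, 5]]·[c₁, c₀]ᵀ = [-146, -28]ᵀ.
Eliminating c₀: 5·(row 1) − 22·(row 2) gives 86·c₁ = 5·(-146) − 22·(-28) = -114, so c₁ = -57/43.
Then c₀ = ((-28) − 22·(-57/43))/5 = 10/43.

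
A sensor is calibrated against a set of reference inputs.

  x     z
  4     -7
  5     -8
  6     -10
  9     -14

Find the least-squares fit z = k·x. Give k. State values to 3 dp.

k = -1.608

The normal system MᵀM·[k]ᵀ = Mᵀz is [[158]]·[k]ᵀ = [-254]ᵀ.
Hence k = -254 / 158 ≈ -1.60759.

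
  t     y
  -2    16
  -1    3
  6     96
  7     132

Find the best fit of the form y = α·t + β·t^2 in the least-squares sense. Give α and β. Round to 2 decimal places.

Sums needed: Σt·t = 90, Σt·t^2 = 550, Σt^2·t^2 = 3714.
And Σt·y = 1465, Σt^2·y = 9991.
Normal equations: [[90, 550]; [550, 3714]]·[α, β]ᵀ = [1465, 9991]ᵀ.
Determinant 90·3714 − 550² = 31760.
α = (1465·3714 − 550·9991)/31760 = -1351/794; β = (90·9991 − 550·1465)/31760 = 1168/397.

α = -1.70, β = 2.94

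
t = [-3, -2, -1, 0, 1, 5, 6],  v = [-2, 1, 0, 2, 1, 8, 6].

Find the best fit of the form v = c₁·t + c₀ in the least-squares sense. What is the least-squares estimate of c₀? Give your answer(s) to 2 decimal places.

c₀ = 1.47

Entries of XᵀX: Σt·t = 76, Σt = 6, Σ1 = 7.
Right-hand side: Σt·v = 81, Σv = 16.
XᵀX·[c₁, c₀]ᵀ = Xᵀv becomes [[76, 6]; [6, 7]]·[c₁, c₀]ᵀ = [81, 16]ᵀ.
Δ = 76·7 − 6² = 496.
c₁ = (81·7 − 6·16)/496 = 471/496; c₀ = (76·16 − 6·81)/496 = 365/248.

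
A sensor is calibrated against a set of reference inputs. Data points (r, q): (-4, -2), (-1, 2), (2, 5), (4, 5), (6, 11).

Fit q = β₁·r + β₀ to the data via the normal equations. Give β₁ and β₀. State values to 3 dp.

Entries of XᵀX: Σr·r = 73, Σr = 7, Σ1 = 5.
Right-hand side: Σr·q = 102, Σq = 21.
Normal equations: [[73, 7]; [7, 5]]·[β₁, β₀]ᵀ = [102, 21]ᵀ.
Eliminating β₀: 5·(row 1) − 7·(row 2) gives 316·β₁ = 5·102 − 7·21 = 363, so β₁ = 363/316.
Then β₀ = (21 − 7·(363/316))/5 = 819/316.

β₁ = 1.149, β₀ = 2.592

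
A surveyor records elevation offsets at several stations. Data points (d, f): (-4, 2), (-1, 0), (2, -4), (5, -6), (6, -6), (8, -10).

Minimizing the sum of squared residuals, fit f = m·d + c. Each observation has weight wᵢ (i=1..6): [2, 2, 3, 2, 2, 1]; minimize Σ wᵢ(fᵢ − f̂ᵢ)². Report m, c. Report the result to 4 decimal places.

m = -0.9165, c = -1.5142

Compute the Gram sums: Σwᵢ·d·d = 232, Σwᵢ·d = 26, Σwᵢ·1 = 12.
Moment sums: Σwᵢ·d·f = -252, Σwᵢ·f = -42.
Eliminating c: 12·(row 1) − 26·(row 2) gives 2108·m = 12·(-252) − 26·(-42) = -1932, so m = -483/527.
Then c = ((-42) − 26·(-483/527))/12 = -798/527.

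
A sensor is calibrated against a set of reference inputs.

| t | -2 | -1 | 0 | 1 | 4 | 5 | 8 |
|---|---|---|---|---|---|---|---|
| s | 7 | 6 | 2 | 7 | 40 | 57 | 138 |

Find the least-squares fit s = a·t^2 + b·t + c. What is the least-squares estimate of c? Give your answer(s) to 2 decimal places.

c = 3.19

Normal-equation sums: Σt^2·t^2 = 4995, Σt^2·t = 693, Σt^2 = 111, Σt·t = 111, Σt = 15, Σ1 = 7.
Moment sums: Σt^2·s = 10938, Σt·s = 1536, Σs = 257.
Normal equations: [[4995, 693, 111]; [693, 111, 15]; [111, 15, 7]]·[a, b, c]ᵀ = [10938, 1536, 257]ᵀ.
Row-reducing yields a = 36061/18642, b = 8263/6214, c = 9914/3107.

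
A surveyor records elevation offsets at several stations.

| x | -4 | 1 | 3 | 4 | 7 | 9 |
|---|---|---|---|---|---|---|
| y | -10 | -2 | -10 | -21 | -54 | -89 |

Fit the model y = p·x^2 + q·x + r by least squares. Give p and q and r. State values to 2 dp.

Sums needed: Σx^2·x^2 = 9556, Σx^2·x = 1100, Σx^2 = 172, Σx·x = 172, Σx = 20, Σ1 = 6.
And Σx^2·y = -10443, Σx·y = -1255, Σy = -186.
Normal equations: [[9556, 1100, 172]; [1100, 172, 20]; [172, 20, 6]]·[p, q, r]ᵀ = [-10443, -1255, -186]ᵀ.
Inverting the 3×3 Gram matrix, [p, q, r]ᵀ = [-242/249, -91985/78684, 9935/13114]ᵀ.

p = -0.97, q = -1.17, r = 0.76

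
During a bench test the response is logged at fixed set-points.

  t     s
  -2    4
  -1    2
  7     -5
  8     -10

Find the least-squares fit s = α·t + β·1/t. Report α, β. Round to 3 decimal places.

The normal system AᵀA·[α, β]ᵀ = Aᵀs is [[118, 4]; [4, 4033/3136]]·[α, β]ᵀ = [-125, -167/28]ᵀ.
Eliminating β: (4033/3136)·(row 1) − 4·(row 2) gives (212859/1568)·α = (4033/3136)·(-125) − 4·(-167/28) = -429309/3136, so α = -47701/47302.
Then β = ((-167/28) − 4·(-47701/47302))/(4033/3136) = -35504/23651.

α = -1.008, β = -1.501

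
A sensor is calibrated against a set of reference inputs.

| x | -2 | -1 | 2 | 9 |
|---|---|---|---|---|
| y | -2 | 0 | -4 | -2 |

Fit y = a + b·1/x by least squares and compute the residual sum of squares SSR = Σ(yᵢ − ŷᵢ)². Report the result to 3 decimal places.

Setting ∂/∂a … = 0 gives: 4·a + (-8/9)·b = -8;  (-8/9)·a + (245/162)·b = -11/9.
Determinant 4·(245/162) − (-8/9)² = 142/27.
a = ((-8)·(245/162) − (-8/9)·(-11/9))/(142/27) = -178/71; b = (4·(-11/9) − (-8/9)·(-8))/(142/27) = -162/71.
Residuals: -45/71, 16/71, -25/71, 54/71; SSR = 82/71.

SSR = 1.155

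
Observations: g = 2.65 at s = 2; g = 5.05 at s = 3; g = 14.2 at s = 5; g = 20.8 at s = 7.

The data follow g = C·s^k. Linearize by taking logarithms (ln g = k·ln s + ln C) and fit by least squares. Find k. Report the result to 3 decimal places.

k = 1.701

With ln gᵢ as the transformed response and ln sᵢ as the regressor:
Σln s = 5.3471, Σ(ln s)² = 8.0643, Σln g = 8.2821, Σln s·ln g = 12.6306.
Equations: 8.0643·k + 5.3471·ln C = 12.6306;  5.3471·k + 4·ln C = 8.2821.
Solving (det = 3.6655): k = 1.70149, ln C = -0.20397.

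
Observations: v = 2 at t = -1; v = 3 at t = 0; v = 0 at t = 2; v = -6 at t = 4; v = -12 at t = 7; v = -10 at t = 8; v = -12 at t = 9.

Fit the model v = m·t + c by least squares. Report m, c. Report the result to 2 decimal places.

Sums needed: Σt·t = 215, Σt = 29, Σ1 = 7.
Right-hand side: Σt·v = -298, Σv = -35.
Normal equations: [[215, 29]; [29, 7]]·[m, c]ᵀ = [-298, -35]ᵀ.
Eliminating c: 7·(row 1) − 29·(row 2) gives 664·m = 7·(-298) − 29·(-35) = -1071, so m = -1071/664.
Then c = ((-35) − 29·(-1071/664))/7 = 1117/664.

m = -1.61, c = 1.68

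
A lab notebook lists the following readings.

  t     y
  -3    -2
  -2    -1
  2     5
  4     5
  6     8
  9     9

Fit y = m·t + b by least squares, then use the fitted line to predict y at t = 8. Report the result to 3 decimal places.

ŷ = 9.118

Setting ∂/∂m … = 0 gives: 150·m + 16·b = 167;  16·m + 6·b = 24.
(Σt·t = 150, Σt = 16, Σ1 = 6, Σt·y = 167, Σy = 24.)
Δ = 150·6 − 16² = 644.
m = (167·6 − 16·24)/644 = 309/322; b = (150·24 − 16·167)/644 = 232/161.
At t = 8: ŷ = (309/322)·(8) + (232/161)·(1) = 1468/161.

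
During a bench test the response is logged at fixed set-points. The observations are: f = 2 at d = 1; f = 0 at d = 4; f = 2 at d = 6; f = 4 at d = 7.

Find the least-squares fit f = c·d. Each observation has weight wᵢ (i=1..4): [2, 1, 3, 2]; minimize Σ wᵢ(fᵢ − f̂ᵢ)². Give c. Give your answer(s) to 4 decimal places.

c = 0.4286

With design matrix A, AᵀWA = [[224]] and AᵀWf = [96]ᵀ.
c = 96/224 = 0.428571.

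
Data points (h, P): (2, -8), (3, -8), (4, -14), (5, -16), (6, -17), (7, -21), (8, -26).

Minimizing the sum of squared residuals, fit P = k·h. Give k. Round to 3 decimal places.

k = -3.118

Compute the Gram sums: Σh·h = 203.
Moment sums: Σh·P = -633.
k = (-633)/203 = -3.11823.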